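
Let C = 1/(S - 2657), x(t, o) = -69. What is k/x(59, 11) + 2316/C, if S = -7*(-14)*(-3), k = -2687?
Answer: -471578917/69 ≈ -6.8345e+6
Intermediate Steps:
S = -294 (S = 98*(-3) = -294)
C = -1/2951 (C = 1/(-294 - 2657) = 1/(-2951) = -1/2951 ≈ -0.00033887)
k/x(59, 11) + 2316/C = -2687/(-69) + 2316/(-1/2951) = -2687*(-1/69) + 2316*(-2951) = 2687/69 - 6834516 = -471578917/69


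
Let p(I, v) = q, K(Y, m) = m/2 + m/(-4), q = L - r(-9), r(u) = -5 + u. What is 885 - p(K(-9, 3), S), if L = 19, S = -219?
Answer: 852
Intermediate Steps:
q = 33 (q = 19 - (-5 - 9) = 19 - 1*(-14) = 19 + 14 = 33)
K(Y, m) = m/4 (K(Y, m) = m*(½) + m*(-¼) = m/2 - m/4 = m/4)
p(I, v) = 33
885 - p(K(-9, 3), S) = 885 - 1*33 = 885 - 33 = 852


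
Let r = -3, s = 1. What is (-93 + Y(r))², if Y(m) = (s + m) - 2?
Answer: 9409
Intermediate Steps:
Y(m) = -1 + m (Y(m) = (1 + m) - 2 = -1 + m)
(-93 + Y(r))² = (-93 + (-1 - 3))² = (-93 - 4)² = (-97)² = 9409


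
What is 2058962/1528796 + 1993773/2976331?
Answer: 4588112307865/2275101463738 ≈ 2.0167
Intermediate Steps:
2058962/1528796 + 1993773/2976331 = 2058962*(1/1528796) + 1993773*(1/2976331) = 1029481/764398 + 1993773/2976331 = 4588112307865/2275101463738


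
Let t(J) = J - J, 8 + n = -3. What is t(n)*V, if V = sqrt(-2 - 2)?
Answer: 0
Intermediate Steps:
V = 2*I (V = sqrt(-4) = 2*I ≈ 2.0*I)
n = -11 (n = -8 - 3 = -11)
t(J) = 0
t(n)*V = 0*(2*I) = 0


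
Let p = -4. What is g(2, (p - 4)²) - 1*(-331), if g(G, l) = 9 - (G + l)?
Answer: 274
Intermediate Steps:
g(G, l) = 9 - G - l (g(G, l) = 9 + (-G - l) = 9 - G - l)
g(2, (p - 4)²) - 1*(-331) = (9 - 1*2 - (-4 - 4)²) - 1*(-331) = (9 - 2 - 1*(-8)²) + 331 = (9 - 2 - 1*64) + 331 = (9 - 2 - 64) + 331 = -57 + 331 = 274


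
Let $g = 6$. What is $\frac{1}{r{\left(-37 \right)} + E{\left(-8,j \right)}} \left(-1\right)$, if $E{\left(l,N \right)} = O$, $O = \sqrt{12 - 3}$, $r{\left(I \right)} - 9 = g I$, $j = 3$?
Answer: $\frac{1}{210} \approx 0.0047619$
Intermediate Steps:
$r{\left(I \right)} = 9 + 6 I$
$O = 3$ ($O = \sqrt{9} = 3$)
$E{\left(l,N \right)} = 3$
$\frac{1}{r{\left(-37 \right)} + E{\left(-8,j \right)}} \left(-1\right) = \frac{1}{\left(9 + 6 \left(-37\right)\right) + 3} \left(-1\right) = \frac{1}{\left(9 - 222\right) + 3} \left(-1\right) = \frac{1}{-213 + 3} \left(-1\right) = \frac{1}{-210} \left(-1\right) = \left(- \frac{1}{210}\right) \left(-1\right) = \frac{1}{210}$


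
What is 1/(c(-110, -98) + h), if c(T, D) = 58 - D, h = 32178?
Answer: 1/32334 ≈ 3.0927e-5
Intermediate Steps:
1/(c(-110, -98) + h) = 1/((58 - 1*(-98)) + 32178) = 1/((58 + 98) + 32178) = 1/(156 + 32178) = 1/32334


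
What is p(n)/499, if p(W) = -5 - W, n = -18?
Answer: 13/499 ≈ 0.026052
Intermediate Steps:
p(n)/499 = (-5 - 1*(-18))/499 = (-5 + 18)*(1/499) = 13*(1/499) = 13/499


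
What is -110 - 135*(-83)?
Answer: 11095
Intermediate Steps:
-110 - 135*(-83) = -110 + 11205 = 11095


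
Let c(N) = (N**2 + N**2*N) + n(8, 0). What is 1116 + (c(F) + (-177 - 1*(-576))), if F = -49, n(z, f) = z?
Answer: -113725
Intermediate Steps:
c(N) = 8 + N**2 + N**3 (c(N) = (N**2 + N**2*N) + 8 = (N**2 + N**3) + 8 = 8 + N**2 + N**3)
1116 + (c(F) + (-177 - 1*(-576))) = 1116 + ((8 + (-49)**2 + (-49)**3) + (-177 - 1*(-576))) = 1116 + ((8 + 2401 - 117649) + (-177 + 576)) = 1116 + (-115240 + 399) = 1116 - 114841 = -113725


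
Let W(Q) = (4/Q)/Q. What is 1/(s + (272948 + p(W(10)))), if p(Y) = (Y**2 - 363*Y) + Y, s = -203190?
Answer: 625/43589701 ≈ 1.4338e-5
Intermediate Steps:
W(Q) = 4/Q**2
p(Y) = Y**2 - 362*Y
1/(s + (272948 + p(W(10)))) = 1/(-203190 + (272948 + (4/10**2)*(-362 + 4/10**2))) = 1/(-203190 + (272948 + (4*(1/100))*(-362 + 4*(1/100)))) = 1/(-203190 + (272948 + (-362 + 1/25)/25)) = 1/(-203190 + (272948 + (1/25)*(-9049/25))) = 1/(-203190 + (272948 - 9049/625)) = 1/(-203190 + 170583451/625) = 1/(43589701/625) = 625/43589701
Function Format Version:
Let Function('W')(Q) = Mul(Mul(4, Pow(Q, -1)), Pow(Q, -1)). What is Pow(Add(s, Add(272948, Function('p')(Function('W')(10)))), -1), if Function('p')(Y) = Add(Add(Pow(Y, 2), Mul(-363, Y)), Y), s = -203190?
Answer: Rational(625, 43589701) ≈ 1.4338e-5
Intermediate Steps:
Function('W')(Q) = Mul(4, Pow(Q, -2))
Function('p')(Y) = Add(Pow(Y, 2), Mul(-362, Y))
Pow(Add(s, Add(272948, Function('p')(Function('W')(10)))), -1) = Pow(Add(-203190, Add(272948, Mul(Mul(4, Pow(10, -2)), Add(-362, Mul(4, Pow(10, -2)))))), -1) = Pow(Add(-203190, Add(272948, Mul(Mul(4, Rational(1, 100)), Add(-362, Mul(4, Rational(1, 100)))))), -1) = Pow(Add(-203190, Add(272948, Mul(Rational(1, 25), Add(-362, Rational(1, 25))))), -1) = Pow(Add(-203190, Add(272948, Mul(Rational(1, 25), Rational(-9049, 25)))), -1) = Pow(Add(-203190, Add(272948, Rational(-9049, 625))), -1) = Pow(Add(-203190, Rational(170583451, 625)), -1) = Pow(Rational(43589701, 625), -1) = Rational(625, 43589701)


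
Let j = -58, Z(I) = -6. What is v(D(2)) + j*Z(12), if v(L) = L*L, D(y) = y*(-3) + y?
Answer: 364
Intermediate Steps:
D(y) = -2*y (D(y) = -3*y + y = -2*y)
v(L) = L²
v(D(2)) + j*Z(12) = (-2*2)² - 58*(-6) = (-4)² + 348 = 16 + 348 = 364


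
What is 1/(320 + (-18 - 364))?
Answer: -1/62 ≈ -0.016129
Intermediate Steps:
1/(320 + (-18 - 364)) = 1/(320 - 382) = 1/(-62) = -1/62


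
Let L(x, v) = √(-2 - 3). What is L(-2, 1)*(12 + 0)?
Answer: 12*I*√5 ≈ 26.833*I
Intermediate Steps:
L(x, v) = I*√5 (L(x, v) = √(-5) = I*√5)
L(-2, 1)*(12 + 0) = (I*√5)*(12 + 0) = (I*√5)*12 = 12*I*√5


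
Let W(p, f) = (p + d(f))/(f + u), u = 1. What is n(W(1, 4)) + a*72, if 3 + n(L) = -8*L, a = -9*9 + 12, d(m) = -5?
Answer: -24823/5 ≈ -4964.6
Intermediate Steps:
W(p, f) = (-5 + p)/(1 + f) (W(p, f) = (p - 5)/(f + 1) = (-5 + p)/(1 + f))
a = -69 (a = -81 + 12 = -69)
n(L) = -3 - 8*L
n(W(1, 4)) + a*72 = (-3 - 8*(-5 + 1)/(1 + 4)) - 69*72 = (-3 - 8*(-4)/5) - 4968 = (-3 - 8*(-⅘)) - 4968 = (-3 + 32/5) - 4968 = 17/5 - 4968 = -24823/5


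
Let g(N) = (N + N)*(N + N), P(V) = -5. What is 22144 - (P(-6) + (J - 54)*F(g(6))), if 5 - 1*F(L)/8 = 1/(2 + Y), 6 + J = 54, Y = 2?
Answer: 22377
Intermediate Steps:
J = 48 (J = -6 + 54 = 48)
g(N) = 4*N² (g(N) = (2*N)*(2*N) = 4*N²)
F(L) = 38 (F(L) = 40 - 8/(2 + 2) = 40 - 8/4 = 40 - 8*¼ = 40 - 2 = 38)
22144 - (P(-6) + (J - 54)*F(g(6))) = 22144 - (-5 + (48 - 54)*38) = 22144 - (-5 - 6*38) = 22144 - (-5 - 228) = 22144 - 1*(-233) = 22144 + 233 = 22377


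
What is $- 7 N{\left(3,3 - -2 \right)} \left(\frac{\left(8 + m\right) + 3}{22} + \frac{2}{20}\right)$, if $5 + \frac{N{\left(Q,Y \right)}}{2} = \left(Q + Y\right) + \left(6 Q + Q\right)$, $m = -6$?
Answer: $- \frac{6048}{55} \approx -109.96$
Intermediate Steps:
$N{\left(Q,Y \right)} = -10 + 2 Y + 16 Q$ ($N{\left(Q,Y \right)} = -10 + 2 \left(\left(Q + Y\right) + \left(6 Q + Q\right)\right) = -10 + 2 \left(\left(Q + Y\right) + 7 Q\right) = -10 + 2 \left(Y + 8 Q\right) = -10 + \left(2 Y + 16 Q\right) = -10 + 2 Y + 16 Q$)
$- 7 N{\left(3,3 - -2 \right)} \left(\frac{\left(8 + m\right) + 3}{22} + \frac{2}{20}\right) = - 7 \left(-10 + 2 \left(3 - -2\right) + 16 \cdot 3\right) \left(\frac{\left(8 - 6\right) + 3}{22} + \frac{2}{20}\right) = - 7 \left(-10 + 2 \left(3 + 2\right) + 48\right) \left(\left(2 + 3\right) \frac{1}{22} + 2 \cdot \frac{1}{20}\right) = - 7 \left(-10 + 2 \cdot 5 + 48\right) \left(5 \cdot \frac{1}{22} + \frac{1}{10}\right) = - 7 \left(-10 + 10 + 48\right) \left(\frac{5}{22} + \frac{1}{10}\right) = \left(-7\right) 48 \cdot \frac{18}{55} = \left(-336\right) \frac{18}{55} = - \frac{6048}{55}$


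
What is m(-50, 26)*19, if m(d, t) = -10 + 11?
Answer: 19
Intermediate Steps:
m(d, t) = 1
m(-50, 26)*19 = 1*19 = 19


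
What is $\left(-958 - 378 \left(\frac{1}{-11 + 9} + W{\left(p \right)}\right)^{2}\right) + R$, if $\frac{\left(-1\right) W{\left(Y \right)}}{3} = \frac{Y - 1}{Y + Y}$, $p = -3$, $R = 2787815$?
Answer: $\frac{5568989}{2} \approx 2.7845 \cdot 10^{6}$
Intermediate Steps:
$W{\left(Y \right)} = - \frac{3 \left(-1 + Y\right)}{2 Y}$ ($W{\left(Y \right)} = - 3 \frac{Y - 1}{Y + Y} = - 3 \frac{-1 + Y}{2 Y} = - \frac{3 \left(-1 + Y\right)}{2 Y}$)
$\left(-958 - 378 \left(\frac{1}{-11 + 9} + W{\left(p \right)}\right)^{2}\right) + R = \left(-958 - 378 \left(\frac{1}{-11 + 9} + \frac{3 \left(1 - -3\right)}{2 \left(-3\right)}\right)^{2}\right) + 2787815 = \left(-958 - 378 \left(\frac{1}{-2} + \frac{3}{2} \left(- \frac{1}{3}\right) \left(1 + 3\right)\right)^{2}\right) + 2787815 = \left(-958 - 378 \left(- \frac{1}{2} + \frac{3}{2} \left(- \frac{1}{3}\right) 4\right)^{2}\right) + 2787815 = \left(-958 - 378 \left(- \frac{1}{2} - 2\right)^{2}\right) + 2787815 = \left(-958 - 378 \left(- \frac{5}{2}\right)^{2}\right) + 2787815 = \left(-958 - \frac{4725}{2}\right) + 2787815 = - \frac{6641}{2} + 2787815 = \frac{5568989}{2}$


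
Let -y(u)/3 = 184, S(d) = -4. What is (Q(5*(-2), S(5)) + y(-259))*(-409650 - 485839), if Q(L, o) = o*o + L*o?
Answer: 444162544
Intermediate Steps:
Q(L, o) = o**2 + L*o
y(u) = -552 (y(u) = -3*184 = -552)
(Q(5*(-2), S(5)) + y(-259))*(-409650 - 485839) = (-4*(5*(-2) - 4) - 552)*(-409650 - 485839) = (-4*(-10 - 4) - 552)*(-895489) = (-4*(-14) - 552)*(-895489) = (56 - 552)*(-895489) = -496*(-895489) = 444162544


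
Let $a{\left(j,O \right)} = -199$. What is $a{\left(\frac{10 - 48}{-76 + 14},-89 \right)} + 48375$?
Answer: $48176$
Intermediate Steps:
$a{\left(\frac{10 - 48}{-76 + 14},-89 \right)} + 48375 = -199 + 48375 = 48176$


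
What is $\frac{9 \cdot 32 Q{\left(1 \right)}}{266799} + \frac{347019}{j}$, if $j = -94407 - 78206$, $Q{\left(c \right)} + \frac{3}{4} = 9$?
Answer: $- \frac{30724731231}{15350991929} \approx -2.0015$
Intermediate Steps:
$Q{\left(c \right)} = \frac{33}{4}$ ($Q{\left(c \right)} = - \frac{3}{4} + 9 = \frac{33}{4}$)
$j = -172613$
$\frac{9 \cdot 32 Q{\left(1 \right)}}{266799} + \frac{347019}{j} = \frac{9 \cdot 32 \cdot \frac{33}{4}}{266799} + \frac{347019}{-172613} = 288 \cdot \frac{33}{4} \cdot \frac{1}{266799} + 347019 \left(- \frac{1}{172613}\right) = 2376 \cdot \frac{1}{266799} - \frac{347019}{172613} = \frac{792}{88933} - \frac{347019}{172613} = - \frac{30724731231}{15350991929}$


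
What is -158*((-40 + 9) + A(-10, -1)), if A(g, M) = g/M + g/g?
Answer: 3160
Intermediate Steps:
A(g, M) = 1 + g/M (A(g, M) = g/M + 1 = 1 + g/M)
-158*((-40 + 9) + A(-10, -1)) = -158*((-40 + 9) + (-1 - 10)/(-1)) = -158*(-31 - 1*(-11)) = -158*(-31 + 11) = -158*(-20) = 3160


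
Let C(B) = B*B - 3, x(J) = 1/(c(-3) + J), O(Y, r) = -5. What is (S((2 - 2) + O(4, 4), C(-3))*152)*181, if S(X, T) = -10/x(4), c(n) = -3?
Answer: -275120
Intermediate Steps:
x(J) = 1/(-3 + J)
C(B) = -3 + B**2 (C(B) = B**2 - 3 = -3 + B**2)
S(X, T) = -10 (S(X, T) = -10/(1/(-3 + 4)) = -10/(1/1) = -10/1 = -10*1 = -10)
(S((2 - 2) + O(4, 4), C(-3))*152)*181 = -10*152*181 = -1520*181 = -275120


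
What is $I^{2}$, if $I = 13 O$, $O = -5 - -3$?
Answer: $676$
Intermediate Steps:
$O = -2$ ($O = -5 + 3 = -2$)
$I = -26$ ($I = 13 \left(-2\right) = -26$)
$I^{2} = \left(-26\right)^{2} = 676$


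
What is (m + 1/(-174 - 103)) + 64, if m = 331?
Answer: 109414/277 ≈ 395.00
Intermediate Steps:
(m + 1/(-174 - 103)) + 64 = (331 + 1/(-174 - 103)) + 64 = (331 + 1/(-277)) + 64 = (331 - 1/277) + 64 = 91686/277 + 64 = 109414/277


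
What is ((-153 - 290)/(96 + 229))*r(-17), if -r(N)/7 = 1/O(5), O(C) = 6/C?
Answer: 3101/390 ≈ 7.9513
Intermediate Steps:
r(N) = -35/6 (r(N) = -7/(6/5) = -7/(6*(1/5)) = -7/6/5 = -7*5/6 = -35/6)
((-153 - 290)/(96 + 229))*r(-17) = ((-153 - 290)/(96 + 229))*(-35/6) = -443/325*(-35/6) = 3101/390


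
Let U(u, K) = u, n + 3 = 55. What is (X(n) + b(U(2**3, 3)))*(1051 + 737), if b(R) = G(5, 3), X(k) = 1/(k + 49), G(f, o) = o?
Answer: 543552/101 ≈ 5381.7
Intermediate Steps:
n = 52 (n = -3 + 55 = 52)
X(k) = 1/(49 + k)
b(R) = 3
(X(n) + b(U(2**3, 3)))*(1051 + 737) = (1/(49 + 52) + 3)*(1051 + 737) = (1/101 + 3)*1788 = (304/101)*1788 = 543552/101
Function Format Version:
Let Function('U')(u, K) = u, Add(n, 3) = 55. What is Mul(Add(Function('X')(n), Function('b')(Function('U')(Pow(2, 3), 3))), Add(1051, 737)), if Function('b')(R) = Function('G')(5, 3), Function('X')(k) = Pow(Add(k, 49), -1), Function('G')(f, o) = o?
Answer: Rational(543552, 101) ≈ 5381.7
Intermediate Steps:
n = 52 (n = Add(-3, 55) = 52)
Function('X')(k) = Pow(Add(49, k), -1)
Function('b')(R) = 3
Mul(Add(Function('X')(n), Function('b')(Function('U')(Pow(2, 3), 3))), Add(1051, 737)) = Mul(Add(Pow(Add(49, 52), -1), 3), Add(1051, 737)) = Mul(Add(Pow(101, -1), 3), 1788) = Mul(Add(Rational(1, 101), 3), 1788) = Mul(Rational(304, 101), 1788) = Rational(543552, 101)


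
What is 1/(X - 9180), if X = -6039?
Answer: -1/15219 ≈ -6.5707e-5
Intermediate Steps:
1/(X - 9180) = 1/(-6039 - 9180) = 1/(-15219) = -1/15219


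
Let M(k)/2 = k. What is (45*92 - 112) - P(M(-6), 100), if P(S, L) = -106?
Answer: 4134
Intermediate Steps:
M(k) = 2*k
(45*92 - 112) - P(M(-6), 100) = (45*92 - 112) - 1*(-106) = (4140 - 112) + 106 = 4028 + 106 = 4134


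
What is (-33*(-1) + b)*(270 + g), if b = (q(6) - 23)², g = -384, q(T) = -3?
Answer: -80826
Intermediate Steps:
b = 676 (b = (-3 - 23)² = (-26)² = 676)
(-33*(-1) + b)*(270 + g) = (-33*(-1) + 676)*(270 - 384) = (33 + 676)*(-114) = 709*(-114) = -80826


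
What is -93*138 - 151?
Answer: -12985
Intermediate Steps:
-93*138 - 151 = -12834 - 151 = -12985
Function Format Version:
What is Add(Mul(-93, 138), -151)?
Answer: -12985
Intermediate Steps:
Add(Mul(-93, 138), -151) = Add(-12834, -151) = -12985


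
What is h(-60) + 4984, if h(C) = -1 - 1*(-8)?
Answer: 4991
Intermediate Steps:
h(C) = 7 (h(C) = -1 + 8 = 7)
h(-60) + 4984 = 7 + 4984 = 4991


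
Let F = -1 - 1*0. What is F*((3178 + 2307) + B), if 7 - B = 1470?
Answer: -4022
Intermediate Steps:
B = -1463 (B = 7 - 1*1470 = 7 - 1470 = -1463)
F = -1 (F = -1 + 0 = -1)
F*((3178 + 2307) + B) = -((3178 + 2307) - 1463) = -(5485 - 1463) = -1*4022 = -4022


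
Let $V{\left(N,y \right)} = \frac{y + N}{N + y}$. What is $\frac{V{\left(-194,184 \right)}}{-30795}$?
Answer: $- \frac{1}{30795} \approx -3.2473 \cdot 10^{-5}$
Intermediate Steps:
$V{\left(N,y \right)} = 1$ ($V{\left(N,y \right)} = \frac{N + y}{N + y} = 1$)
$\frac{V{\left(-194,184 \right)}}{-30795} = 1 \frac{1}{-30795} = 1 \left(- \frac{1}{30795}\right) = - \frac{1}{30795}$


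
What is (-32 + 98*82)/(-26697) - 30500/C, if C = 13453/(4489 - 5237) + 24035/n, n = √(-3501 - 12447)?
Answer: 88198285287507836/5995816648877077 - 5084556180000*I*√443/673762967623 ≈ 14.71 - 158.84*I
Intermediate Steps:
n = 6*I*√443 (n = √(-15948) = 6*I*√443 ≈ 126.29*I)
C = -1223/68 - 24035*I*√443/2658 (C = 13453/(4489 - 5237) + 24035/((6*I*√443)) = 13453/(-748) + 24035*(-I*√443/2658) = 13453*(-1/748) - 24035*I*√443/2658 = -1223/68 - 24035*I*√443/2658 ≈ -17.985 - 190.32*I)
(-32 + 98*82)/(-26697) - 30500/C = (-32 + 98*82)/(-26697) - 30500/(-1223/68 - 24035*I*√443/2658) = (-32 + 8036)*(-1/26697) - 30500/(-1223/68 - 24035*I*√443/2658) = 8004*(-1/26697) - 30500/(-1223/68 - 24035*I*√443/2658) = -2668/8899 - 30500/(-1223/68 - 24035*I*√443/2658)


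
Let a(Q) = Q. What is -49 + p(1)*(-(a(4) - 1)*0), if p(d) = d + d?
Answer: -49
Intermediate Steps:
p(d) = 2*d
-49 + p(1)*(-(a(4) - 1)*0) = -49 + (2*1)*(-(4 - 1)*0) = -49 + 2*(-1*3*0) = -49 + 2*(-3*0) = -49 + 2*0 = -49 + 0 = -49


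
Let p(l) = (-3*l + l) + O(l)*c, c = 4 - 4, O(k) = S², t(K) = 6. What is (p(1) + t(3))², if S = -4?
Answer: 16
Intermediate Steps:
O(k) = 16 (O(k) = (-4)² = 16)
c = 0
p(l) = -2*l (p(l) = (-3*l + l) + 16*0 = -2*l + 0 = -2*l)
(p(1) + t(3))² = (-2*1 + 6)² = (-2 + 6)² = 4² = 16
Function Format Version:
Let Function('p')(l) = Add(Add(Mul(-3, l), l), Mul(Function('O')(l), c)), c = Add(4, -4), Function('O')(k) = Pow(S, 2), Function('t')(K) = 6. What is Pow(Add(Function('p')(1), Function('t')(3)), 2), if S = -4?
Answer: 16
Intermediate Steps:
Function('O')(k) = 16 (Function('O')(k) = Pow(-4, 2) = 16)
c = 0
Function('p')(l) = Mul(-2, l) (Function('p')(l) = Add(Add(Mul(-3, l), l), Mul(16, 0)) = Add(Mul(-2, l), 0) = Mul(-2, l))
Pow(Add(Function('p')(1), Function('t')(3)), 2) = Pow(Add(Mul(-2, 1), 6), 2) = Pow(Add(-2, 6), 2) = Pow(4, 2) = 16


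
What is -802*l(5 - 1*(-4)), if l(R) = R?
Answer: -7218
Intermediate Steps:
-802*l(5 - 1*(-4)) = -802*(5 - 1*(-4)) = -802*(5 + 4) = -802*9 = -7218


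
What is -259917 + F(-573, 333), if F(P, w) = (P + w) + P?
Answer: -260730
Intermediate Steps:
F(P, w) = w + 2*P
-259917 + F(-573, 333) = -259917 + (333 + 2*(-573)) = -259917 + (333 - 1146) = -259917 - 813 = -260730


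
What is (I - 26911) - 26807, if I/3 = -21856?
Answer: -119286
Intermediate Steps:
I = -65568 (I = 3*(-21856) = -65568)
(I - 26911) - 26807 = (-65568 - 26911) - 26807 = -92479 - 26807 = -119286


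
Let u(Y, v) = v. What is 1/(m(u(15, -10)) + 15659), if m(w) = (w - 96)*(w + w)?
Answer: 1/17779 ≈ 5.6246e-5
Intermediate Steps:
m(w) = 2*w*(-96 + w) (m(w) = (-96 + w)*(2*w) = 2*w*(-96 + w))
1/(m(u(15, -10)) + 15659) = 1/(2*(-10)*(-96 - 10) + 15659) = 1/(2*(-10)*(-106) + 15659) = 1/(2120 + 15659) = 1/17779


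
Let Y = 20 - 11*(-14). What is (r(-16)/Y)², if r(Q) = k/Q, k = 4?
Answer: 1/484416 ≈ 2.0643e-6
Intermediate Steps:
r(Q) = 4/Q
Y = 174 (Y = 20 + 154 = 174)
(r(-16)/Y)² = ((4/(-16))/174)² = ((4*(-1/16))*(1/174))² = (-¼*1/174)² = (-1/696)² = 1/484416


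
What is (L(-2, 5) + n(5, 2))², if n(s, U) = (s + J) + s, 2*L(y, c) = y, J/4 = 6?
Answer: 1089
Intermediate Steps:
J = 24 (J = 4*6 = 24)
L(y, c) = y/2
n(s, U) = 24 + 2*s (n(s, U) = (s + 24) + s = (24 + s) + s = 24 + 2*s)
(L(-2, 5) + n(5, 2))² = ((½)*(-2) + (24 + 2*5))² = (-1 + (24 + 10))² = (-1 + 34)² = 33² = 1089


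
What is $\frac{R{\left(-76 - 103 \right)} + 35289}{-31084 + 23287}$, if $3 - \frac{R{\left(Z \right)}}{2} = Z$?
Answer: $- \frac{35653}{7797} \approx -4.5727$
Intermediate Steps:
$R{\left(Z \right)} = 6 - 2 Z$
$\frac{R{\left(-76 - 103 \right)} + 35289}{-31084 + 23287} = \frac{\left(6 - 2 \left(-76 - 103\right)\right) + 35289}{-31084 + 23287} = \frac{\left(6 - -358\right) + 35289}{-7797} = \left(\left(6 + 358\right) + 35289\right) \left(- \frac{1}{7797}\right) = \left(364 + 35289\right) \left(- \frac{1}{7797}\right) = 35653 \left(- \frac{1}{7797}\right) = - \frac{35653}{7797}$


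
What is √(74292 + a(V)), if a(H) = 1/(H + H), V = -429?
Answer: √54691095030/858 ≈ 272.57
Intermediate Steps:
a(H) = 1/(2*H)
√(74292 + a(V)) = √(74292 + (½)/(-429)) = √(74292 + (½)*(-1/429)) = √(74292 - 1/858) = √(63742535/858) = √54691095030/858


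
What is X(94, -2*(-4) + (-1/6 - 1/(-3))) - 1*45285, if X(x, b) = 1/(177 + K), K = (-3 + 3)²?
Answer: -8015444/177 ≈ -45285.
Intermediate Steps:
K = 0 (K = 0² = 0)
X(x, b) = 1/177 (X(x, b) = 1/(177 + 0) = 1/177)
X(94, -2*(-4) + (-1/6 - 1/(-3))) - 1*45285 = 1/177 - 1*45285 = 1/177 - 45285 = -8015444/177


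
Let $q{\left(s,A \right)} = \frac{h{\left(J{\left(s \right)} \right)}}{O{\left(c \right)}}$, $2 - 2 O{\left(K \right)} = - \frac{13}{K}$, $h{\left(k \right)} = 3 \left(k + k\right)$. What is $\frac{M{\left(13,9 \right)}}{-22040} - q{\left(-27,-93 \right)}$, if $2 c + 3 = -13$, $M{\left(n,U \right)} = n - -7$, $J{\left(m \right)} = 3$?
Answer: $- \frac{105793}{1102} \approx -96.001$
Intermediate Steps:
$h{\left(k \right)} = 6 k$ ($h{\left(k \right)} = 3 \cdot 2 k = 6 k$)
$M{\left(n,U \right)} = 7 + n$ ($M{\left(n,U \right)} = n + 7 = 7 + n$)
$c = -8$ ($c = - \frac{3}{2} + \frac{1}{2} \left(-13\right) = - \frac{3}{2} - \frac{13}{2} = -8$)
$O{\left(K \right)} = 1 + \frac{13}{2 K}$ ($O{\left(K \right)} = 1 - \frac{\left(-13\right) \frac{1}{K}}{2} = 1 + \frac{13}{2 K}$)
$q{\left(s,A \right)} = 96$ ($q{\left(s,A \right)} = \frac{6 \cdot 3}{\frac{1}{-8} \left(\frac{13}{2} - 8\right)} = \frac{18}{\left(- \frac{1}{8}\right) \left(- \frac{3}{2}\right)} = \frac{18}{\frac{3}{16}} = 18 \cdot \frac{16}{3} = 96$)
$\frac{M{\left(13,9 \right)}}{-22040} - q{\left(-27,-93 \right)} = \frac{7 + 13}{-22040} - 96 = 20 \left(- \frac{1}{22040}\right) - 96 = - \frac{1}{1102} - 96 = - \frac{105793}{1102}$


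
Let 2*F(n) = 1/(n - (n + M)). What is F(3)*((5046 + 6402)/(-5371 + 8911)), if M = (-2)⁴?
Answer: -477/4720 ≈ -0.10106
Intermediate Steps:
M = 16
F(n) = -1/32 (F(n) = 1/(2*(n - (n + 16))) = 1/(2*(n - (16 + n))) = 1/(2*(n + (-16 - n))) = (½)/(-16) = (½)*(-1/16) = -1/32)
F(3)*((5046 + 6402)/(-5371 + 8911)) = -(5046 + 6402)/(32*(-5371 + 8911)) = -1431/(4*3540) = -1/32*954/295 = -477/4720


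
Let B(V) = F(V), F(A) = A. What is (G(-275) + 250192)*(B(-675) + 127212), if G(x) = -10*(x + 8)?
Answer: 31996398894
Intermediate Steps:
G(x) = -80 - 10*x (G(x) = -10*(8 + x) = -80 - 10*x)
B(V) = V
(G(-275) + 250192)*(B(-675) + 127212) = ((-80 - 10*(-275)) + 250192)*(-675 + 127212) = ((-80 + 2750) + 250192)*126537 = (2670 + 250192)*126537 = 252862*126537 = 31996398894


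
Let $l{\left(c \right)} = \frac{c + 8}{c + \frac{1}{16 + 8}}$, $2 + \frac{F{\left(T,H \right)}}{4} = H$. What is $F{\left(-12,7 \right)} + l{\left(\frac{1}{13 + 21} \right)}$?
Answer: $\frac{3856}{29} \approx 132.97$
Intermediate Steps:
$F{\left(T,H \right)} = -8 + 4 H$
$l{\left(c \right)} = \frac{8 + c}{\frac{1}{24} + c}$ ($l{\left(c \right)} = \frac{8 + c}{c + \frac{1}{24}} = \frac{8 + c}{\frac{1}{24} + c}$)
$F{\left(-12,7 \right)} + l{\left(\frac{1}{13 + 21} \right)} = \left(-8 + 4 \cdot 7\right) + \frac{24 \left(8 + \frac{1}{13 + 21}\right)}{1 + \frac{24}{13 + 21}} = \left(-8 + 28\right) + \frac{24 \left(8 + \frac{1}{34}\right)}{1 + \frac{24}{34}} = 20 + \frac{24 \left(8 + \frac{1}{34}\right)}{1 + 24 \cdot \frac{1}{34}} = 20 + 24 \frac{1}{1 + \frac{12}{17}} \cdot \frac{273}{34} = 20 + 24 \frac{1}{\frac{29}{17}} \cdot \frac{273}{34} = 20 + 24 \cdot \frac{17}{29} \cdot \frac{273}{34} = 20 + \frac{3276}{29} = \frac{3856}{29}$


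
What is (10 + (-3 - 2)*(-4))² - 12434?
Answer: -11534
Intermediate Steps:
(10 + (-3 - 2)*(-4))² - 12434 = (10 - 5*(-4))² - 12434 = (10 + 20)² - 12434 = 30² - 12434 = 900 - 12434 = -11534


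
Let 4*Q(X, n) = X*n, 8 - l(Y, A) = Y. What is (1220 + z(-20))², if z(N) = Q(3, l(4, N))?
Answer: 1495729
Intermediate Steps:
l(Y, A) = 8 - Y
Q(X, n) = X*n/4 (Q(X, n) = (X*n)/4 = X*n/4)
z(N) = 3 (z(N) = (¼)*3*(8 - 1*4) = (¼)*3*(8 - 4) = (¼)*3*4 = 3)
(1220 + z(-20))² = (1220 + 3)² = 1223² = 1495729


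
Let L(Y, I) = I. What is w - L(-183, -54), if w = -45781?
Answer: -45727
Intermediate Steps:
w - L(-183, -54) = -45781 - 1*(-54) = -45781 + 54 = -45727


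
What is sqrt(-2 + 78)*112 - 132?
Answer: -132 + 224*sqrt(19) ≈ 844.39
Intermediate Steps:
sqrt(-2 + 78)*112 - 132 = sqrt(76)*112 - 132 = (2*sqrt(19))*112 - 132 = 224*sqrt(19) - 132 = -132 + 224*sqrt(19)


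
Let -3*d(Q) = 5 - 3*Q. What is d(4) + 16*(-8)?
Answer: -377/3 ≈ -125.67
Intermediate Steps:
d(Q) = -5/3 + Q (d(Q) = -(5 - 3*Q)/3 = -5/3 + Q)
d(4) + 16*(-8) = (-5/3 + 4) + 16*(-8) = 7/3 - 128 = -377/3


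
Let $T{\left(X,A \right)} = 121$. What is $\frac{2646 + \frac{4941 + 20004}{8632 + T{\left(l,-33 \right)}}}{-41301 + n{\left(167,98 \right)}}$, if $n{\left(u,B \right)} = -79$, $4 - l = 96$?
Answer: $- \frac{23185383}{362199140} \approx -0.064013$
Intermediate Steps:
$l = -92$ ($l = 4 - 96 = -92$)
$\frac{2646 + \frac{4941 + 20004}{8632 + T{\left(l,-33 \right)}}}{-41301 + n{\left(167,98 \right)}} = \frac{2646 + \frac{4941 + 20004}{8632 + 121}}{-41301 - 79} = \frac{2646 + \frac{24945}{8753}}{-41380} = \left(2646 + 24945 \cdot \frac{1}{8753}\right) \left(- \frac{1}{41380}\right) = \left(2646 + \frac{24945}{8753}\right) \left(- \frac{1}{41380}\right) = \frac{23185383}{8753} \left(- \frac{1}{41380}\right) = - \frac{23185383}{362199140}$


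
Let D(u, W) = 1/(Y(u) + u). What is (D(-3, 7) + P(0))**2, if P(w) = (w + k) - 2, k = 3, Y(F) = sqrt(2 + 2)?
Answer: 0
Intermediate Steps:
Y(F) = 2 (Y(F) = sqrt(4) = 2)
D(u, W) = 1/(2 + u)
P(w) = 1 + w (P(w) = (w + 3) - 2 = (3 + w) - 2 = 1 + w)
(D(-3, 7) + P(0))**2 = (1/(2 - 3) + (1 + 0))**2 = (1/(-1) + 1)**2 = (-1 + 1)**2 = 0**2 = 0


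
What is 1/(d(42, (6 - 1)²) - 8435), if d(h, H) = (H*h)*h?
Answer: 1/35665 ≈ 2.8039e-5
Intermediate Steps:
d(h, H) = H*h²
1/(d(42, (6 - 1)²) - 8435) = 1/((6 - 1)²*42² - 8435) = 1/(5²*1764 - 8435) = 1/(25*1764 - 8435) = 1/(44100 - 8435) = 1/35665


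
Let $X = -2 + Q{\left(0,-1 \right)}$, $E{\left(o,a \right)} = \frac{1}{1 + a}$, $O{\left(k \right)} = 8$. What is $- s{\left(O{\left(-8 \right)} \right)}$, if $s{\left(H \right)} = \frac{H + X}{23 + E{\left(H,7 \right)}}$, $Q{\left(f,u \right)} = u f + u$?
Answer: $- \frac{8}{37} \approx -0.21622$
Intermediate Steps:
$Q{\left(f,u \right)} = u + f u$ ($Q{\left(f,u \right)} = f u + u = u + f u$)
$X = -3$ ($X = -2 - \left(1 + 0\right) = -2 - 1 = -3$)
$s{\left(H \right)} = - \frac{24}{185} + \frac{8 H}{185}$ ($s{\left(H \right)} = \frac{H - 3}{23 + \frac{1}{1 + 7}} = \frac{-3 + H}{23 + \frac{1}{8}} = \frac{-3 + H}{\frac{185}{8}} = \left(-3 + H\right) \frac{8}{185} = - \frac{24}{185} + \frac{8 H}{185}$)
$- s{\left(O{\left(-8 \right)} \right)} = - (- \frac{24}{185} + \frac{8}{185} \cdot 8) = - (- \frac{24}{185} + \frac{64}{185}) = \left(-1\right) \frac{8}{37} = - \frac{8}{37}$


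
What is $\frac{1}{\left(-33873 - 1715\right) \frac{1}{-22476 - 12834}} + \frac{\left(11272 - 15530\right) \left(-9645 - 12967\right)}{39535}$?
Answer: $\frac{1713938047849}{703485790} \approx 2436.4$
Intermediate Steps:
$\frac{1}{\left(-33873 - 1715\right) \frac{1}{-22476 - 12834}} + \frac{\left(11272 - 15530\right) \left(-9645 - 12967\right)}{39535} = \frac{1}{\left(-35588\right) \frac{1}{-35310}} + \left(-4258\right) \left(-22612\right) \frac{1}{39535} = - \frac{1}{35588 \left(- \frac{1}{35310}\right)} + 96281896 \cdot \frac{1}{39535} = \left(- \frac{1}{35588}\right) \left(-35310\right) + \frac{96281896}{39535} = \frac{17655}{17794} + \frac{96281896}{39535} = \frac{1713938047849}{703485790}$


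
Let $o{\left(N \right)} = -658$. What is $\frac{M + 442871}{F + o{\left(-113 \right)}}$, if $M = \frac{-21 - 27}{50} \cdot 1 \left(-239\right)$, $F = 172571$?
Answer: $\frac{11077511}{4297825} \approx 2.5775$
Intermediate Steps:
$M = \frac{5736}{25}$ ($M = \left(-48\right) \frac{1}{50} \left(-239\right) = \left(- \frac{24}{25}\right) \left(-239\right) = \frac{5736}{25} \approx 229.44$)
$\frac{M + 442871}{F + o{\left(-113 \right)}} = \frac{\frac{5736}{25} + 442871}{172571 - 658} = \frac{11077511}{25 \cdot 171913} = \frac{11077511}{25} \cdot \frac{1}{171913} = \frac{11077511}{4297825}$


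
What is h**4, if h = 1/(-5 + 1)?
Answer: 1/256 ≈ 0.0039063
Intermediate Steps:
h = -1/4 (h = 1/(-4) = -1/4 ≈ -0.25000)
h**4 = (-1/4)**4 = 1/256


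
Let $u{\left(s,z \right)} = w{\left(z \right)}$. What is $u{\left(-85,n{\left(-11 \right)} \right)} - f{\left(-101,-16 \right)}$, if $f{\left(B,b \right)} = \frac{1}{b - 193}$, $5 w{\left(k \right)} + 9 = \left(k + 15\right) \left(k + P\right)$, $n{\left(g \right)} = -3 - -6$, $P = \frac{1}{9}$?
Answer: $\frac{9828}{1045} \approx 9.4048$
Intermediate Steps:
$P = \frac{1}{9} \approx 0.11111$
$n{\left(g \right)} = 3$ ($n{\left(g \right)} = -3 + 6 = 3$)
$w{\left(k \right)} = - \frac{9}{5} + \frac{\left(15 + k\right) \left(\frac{1}{9} + k\right)}{5}$ ($w{\left(k \right)} = - \frac{9}{5} + \frac{\left(k + 15\right) \left(k + \frac{1}{9}\right)}{5} = - \frac{9}{5} + \frac{\left(15 + k\right) \left(\frac{1}{9} + k\right)}{5}$)
$u{\left(s,z \right)} = - \frac{22}{15} + \frac{z^{2}}{5} + \frac{136 z}{45}$
$f{\left(B,b \right)} = \frac{1}{-193 + b}$
$u{\left(-85,n{\left(-11 \right)} \right)} - f{\left(-101,-16 \right)} = \left(- \frac{22}{15} + \frac{3^{2}}{5} + \frac{136}{45} \cdot 3\right) - \frac{1}{-193 - 16} = \left(- \frac{22}{15} + \frac{1}{5} \cdot 9 + \frac{136}{15}\right) - \frac{1}{-209} = \left(- \frac{22}{15} + \frac{9}{5} + \frac{136}{15}\right) - - \frac{1}{209} = \frac{47}{5} + \frac{1}{209} = \frac{9828}{1045}$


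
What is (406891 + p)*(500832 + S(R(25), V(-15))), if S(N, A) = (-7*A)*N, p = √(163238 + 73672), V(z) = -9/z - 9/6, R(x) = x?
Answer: 407696237289/2 + 1001979*√236910/2 ≈ 2.0409e+11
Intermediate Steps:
V(z) = -3/2 - 9/z (V(z) = -9/z - 9*⅙ = -9/z - 3/2 = -3/2 - 9/z)
p = √236910 ≈ 486.73
S(N, A) = -7*A*N
(406891 + p)*(500832 + S(R(25), V(-15))) = (406891 + √236910)*(500832 - 7*(-3/2 - 9/(-15))*25) = (406891 + √236910)*(500832 - 7*(-3/2 - 9*(-1/15))*25) = (406891 + √236910)*(500832 - 7*(-3/2 + ⅗)*25) = (406891 + √236910)*(500832 - 7*(-9/10)*25) = (406891 + √236910)*(500832 + 315/2) = (406891 + √236910)*(1001979/2) = 407696237289/2 + 1001979*√236910/2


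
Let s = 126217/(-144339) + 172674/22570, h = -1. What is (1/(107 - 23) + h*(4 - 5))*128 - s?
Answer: 107659699678/877081485 ≈ 122.75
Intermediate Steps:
s = 849033646/125297355 (s = 126217*(-1/144339) + 172674*(1/22570) = -9709/11103 + 86337/11285 = 849033646/125297355 ≈ 6.7762)
(1/(107 - 23) + h*(4 - 5))*128 - s = (1/(107 - 23) - (4 - 5))*128 - 1*849033646/125297355 = (1/84 - 1*(-1))*128 - 849033646/125297355 = (1/84 + 1)*128 - 849033646/125297355 = (85/84)*128 - 849033646/125297355 = 2720/21 - 849033646/125297355 = 107659699678/877081485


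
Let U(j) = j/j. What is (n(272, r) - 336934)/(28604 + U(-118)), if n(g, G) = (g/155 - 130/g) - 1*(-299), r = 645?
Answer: -2365412961/200997800 ≈ -11.768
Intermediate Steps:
n(g, G) = 299 - 130/g + g/155 (n(g, G) = (g*(1/155) - 130/g) + 299 = (g/155 - 130/g) + 299 = (-130/g + g/155) + 299 = 299 - 130/g + g/155)
U(j) = 1
(n(272, r) - 336934)/(28604 + U(-118)) = ((299 - 130/272 + (1/155)*272) - 336934)/(28604 + 1) = ((299 - 130*1/272 + 272/155) - 336934)/28605 = ((299 - 65/136 + 272/155) - 336934)*(1/28605) = (6329837/21080 - 336934)*(1/28605) = -7096238883/21080*1/28605 = -2365412961/200997800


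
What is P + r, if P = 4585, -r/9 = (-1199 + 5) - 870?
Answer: 23161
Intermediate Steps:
r = 18576 (r = -9*((-1199 + 5) - 870) = -9*(-1194 - 870) = -9*(-2064) = 18576)
P + r = 4585 + 18576 = 23161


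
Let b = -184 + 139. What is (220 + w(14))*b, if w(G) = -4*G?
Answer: -7380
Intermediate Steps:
b = -45
(220 + w(14))*b = (220 - 4*14)*(-45) = (220 - 56)*(-45) = 164*(-45) = -7380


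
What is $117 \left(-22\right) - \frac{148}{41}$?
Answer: $- \frac{105682}{41} \approx -2577.6$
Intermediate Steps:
$117 \left(-22\right) - \frac{148}{41} = -2574 - \frac{148}{41} = - \frac{105682}{41}$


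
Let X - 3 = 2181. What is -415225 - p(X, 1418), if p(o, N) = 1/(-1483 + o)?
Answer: -291072726/701 ≈ -4.1523e+5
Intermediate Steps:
X = 2184 (X = 3 + 2181 = 2184)
-415225 - p(X, 1418) = -415225 - 1/(-1483 + 2184) = -415225 - 1/701 = -291072726/701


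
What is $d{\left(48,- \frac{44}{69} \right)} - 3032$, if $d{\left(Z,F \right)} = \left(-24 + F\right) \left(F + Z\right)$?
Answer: $- \frac{19990952}{4761} \approx -4198.9$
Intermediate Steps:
$d{\left(48,- \frac{44}{69} \right)} - 3032 = \left(\left(- \frac{44}{69}\right)^{2} - 24 \left(- \frac{44}{69}\right) - 1152 + - \frac{44}{69} \cdot 48\right) - 3032 = \left(\left(\left(-44\right) \frac{1}{69}\right)^{2} - 24 \left(\left(-44\right) \frac{1}{69}\right) - 1152 + \left(-44\right) \frac{1}{69} \cdot 48\right) - 3032 = \left(\left(- \frac{44}{69}\right)^{2} - - \frac{352}{23} - 1152 - \frac{704}{23}\right) - 3032 = \left(\frac{1936}{4761} + \frac{352}{23} - 1152 - \frac{704}{23}\right) - 3032 = - \frac{5555600}{4761} - 3032 = - \frac{19990952}{4761}$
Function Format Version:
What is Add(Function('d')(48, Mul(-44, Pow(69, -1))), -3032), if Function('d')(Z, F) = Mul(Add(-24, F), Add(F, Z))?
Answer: Rational(-19990952, 4761) ≈ -4198.9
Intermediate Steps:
Add(Function('d')(48, Mul(-44, Pow(69, -1))), -3032) = Add(Add(Pow(Mul(-44, Pow(69, -1)), 2), Mul(-24, Mul(-44, Pow(69, -1))), Mul(-24, 48), Mul(Mul(-44, Pow(69, -1)), 48)), -3032) = Add(Add(Pow(Mul(-44, Rational(1, 69)), 2), Mul(-24, Mul(-44, Rational(1, 69))), -1152, Mul(Mul(-44, Rational(1, 69)), 48)), -3032) = Add(Add(Pow(Rational(-44, 69), 2), Mul(-24, Rational(-44, 69)), -1152, Mul(Rational(-44, 69), 48)), -3032) = Add(Add(Rational(1936, 4761), Rational(352, 23), -1152, Rational(-704, 23)), -3032) = Add(Rational(-5555600, 4761), -3032) = Rational(-19990952, 4761)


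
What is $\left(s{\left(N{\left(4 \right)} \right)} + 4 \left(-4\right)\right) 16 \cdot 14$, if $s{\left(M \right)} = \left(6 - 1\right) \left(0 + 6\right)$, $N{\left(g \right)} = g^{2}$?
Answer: $3136$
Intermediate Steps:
$s{\left(M \right)} = 30$ ($s{\left(M \right)} = 5 \cdot 6 = 30$)
$\left(s{\left(N{\left(4 \right)} \right)} + 4 \left(-4\right)\right) 16 \cdot 14 = \left(30 + 4 \left(-4\right)\right) 16 \cdot 14 = \left(30 - 16\right) 16 \cdot 14 = 14 \cdot 16 \cdot 14 = 224 \cdot 14 = 3136$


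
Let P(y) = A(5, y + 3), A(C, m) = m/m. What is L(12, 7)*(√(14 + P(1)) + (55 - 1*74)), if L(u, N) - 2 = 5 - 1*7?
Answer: 0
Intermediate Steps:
A(C, m) = 1
P(y) = 1
L(u, N) = 0 (L(u, N) = 2 + (5 - 1*7) = 2 + (5 - 7) = 2 - 2 = 0)
L(12, 7)*(√(14 + P(1)) + (55 - 1*74)) = 0*(√(14 + 1) + (55 - 1*74)) = 0*(√15 + (55 - 74)) = 0*(√15 - 19) = 0*(-19 + √15) = 0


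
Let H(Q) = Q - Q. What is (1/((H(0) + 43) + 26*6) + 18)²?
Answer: 12837889/39601 ≈ 324.18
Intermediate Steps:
H(Q) = 0
(1/((H(0) + 43) + 26*6) + 18)² = (1/((0 + 43) + 26*6) + 18)² = (1/(43 + 156) + 18)² = (1/199 + 18)² = (3583/199)² = 12837889/39601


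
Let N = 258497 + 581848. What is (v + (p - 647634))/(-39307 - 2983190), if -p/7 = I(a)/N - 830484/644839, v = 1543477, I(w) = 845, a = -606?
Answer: -97090152546794348/327570505073209827 ≈ -0.29639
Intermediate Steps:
N = 840345
p = 976287463235/108377445891 (p = -7*(845/840345 - 830484/644839) = -7*(845*(1/840345) - 830484*1/644839) = -7*(169/168069 - 830484/644839) = -7*(-139469637605/108377445891) = 976287463235/108377445891 ≈ 9.0082)
(v + (p - 647634))/(-39307 - 2983190) = (1543477 + (976287463235/108377445891 - 647634))/(-39307 - 2983190) = (1543477 - 70187942504708659/108377445891)/(-3022497) = (97090152546794348/108377445891)*(-1/3022497) = -97090152546794348/327570505073209827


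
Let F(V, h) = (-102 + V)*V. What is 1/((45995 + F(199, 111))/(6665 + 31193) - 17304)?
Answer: -18929/327514767 ≈ -5.7796e-5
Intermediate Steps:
F(V, h) = V*(-102 + V)
1/((45995 + F(199, 111))/(6665 + 31193) - 17304) = 1/((45995 + 199*(-102 + 199))/(6665 + 31193) - 17304) = 1/((45995 + 199*97)/37858 - 17304) = 1/((45995 + 19303)*(1/37858) - 17304) = 1/(65298*(1/37858) - 17304) = 1/(32649/18929 - 17304) = 1/(-327514767/18929) = -18929/327514767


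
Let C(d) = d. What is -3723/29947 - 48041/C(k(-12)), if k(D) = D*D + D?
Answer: -1439175263/3953004 ≈ -364.07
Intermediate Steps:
k(D) = D + D**2 (k(D) = D**2 + D = D + D**2)
-3723/29947 - 48041/C(k(-12)) = -3723/29947 - 48041*(-1/(12*(1 - 12))) = -3723*1/29947 - 48041/((-12*(-11))) = -3723/29947 - 48041/132 = -1439175263/3953004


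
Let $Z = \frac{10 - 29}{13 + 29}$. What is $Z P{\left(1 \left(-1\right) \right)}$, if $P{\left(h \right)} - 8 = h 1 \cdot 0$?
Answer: $- \frac{76}{21} \approx -3.619$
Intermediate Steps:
$P{\left(h \right)} = 8$ ($P{\left(h \right)} = 8 + h 1 \cdot 0 = 8 + h 0 = 8 + 0 = 8$)
$Z = - \frac{19}{42} \approx -0.45238$
$Z P{\left(1 \left(-1\right) \right)} = \left(- \frac{19}{42}\right) 8 = - \frac{76}{21}$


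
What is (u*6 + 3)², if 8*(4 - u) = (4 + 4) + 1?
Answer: 6561/16 ≈ 410.06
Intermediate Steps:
u = 23/8 (u = 4 - ((4 + 4) + 1)/8 = 4 - (8 + 1)/8 = 4 - ⅛*9 = 4 - 9/8 = 23/8 ≈ 2.8750)
(u*6 + 3)² = ((23/8)*6 + 3)² = (69/4 + 3)² = (81/4)² = 6561/16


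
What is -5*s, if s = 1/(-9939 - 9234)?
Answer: 5/19173 ≈ 0.00026078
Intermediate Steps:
s = -1/19173 (s = 1/(-19173) = -1/19173 ≈ -5.2157e-5)
-5*s = -5*(-1/19173) = 5/19173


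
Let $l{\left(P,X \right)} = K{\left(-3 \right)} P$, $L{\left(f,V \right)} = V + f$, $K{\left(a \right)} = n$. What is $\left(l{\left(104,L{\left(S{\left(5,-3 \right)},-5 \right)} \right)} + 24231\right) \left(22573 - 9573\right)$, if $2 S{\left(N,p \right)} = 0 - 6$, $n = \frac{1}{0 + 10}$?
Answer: $315138200$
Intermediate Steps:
$n = \frac{1}{10} \approx 0.1$
$K{\left(a \right)} = \frac{1}{10}$
$S{\left(N,p \right)} = -3$ ($S{\left(N,p \right)} = \frac{0 - 6}{2} = \frac{1}{2} \left(-6\right) = -3$)
$l{\left(P,X \right)} = \frac{P}{10}$
$\left(l{\left(104,L{\left(S{\left(5,-3 \right)},-5 \right)} \right)} + 24231\right) \left(22573 - 9573\right) = \left(\frac{1}{10} \cdot 104 + 24231\right) \left(22573 - 9573\right) = \left(\frac{52}{5} + 24231\right) \left(22573 - 9573\right) = \frac{121207 \left(22573 - 9573\right)}{5} = \frac{121207}{5} \cdot 13000 = 315138200$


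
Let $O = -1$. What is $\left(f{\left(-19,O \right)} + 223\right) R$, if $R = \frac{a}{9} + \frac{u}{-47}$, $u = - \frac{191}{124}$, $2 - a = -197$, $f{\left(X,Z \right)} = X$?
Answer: $\frac{19745347}{4371} \approx 4517.4$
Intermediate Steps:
$a = 199$ ($a = 2 - -197 = 2 + 197 = 199$)
$u = - \frac{191}{124}$ ($u = \left(-191\right) \frac{1}{124} = - \frac{191}{124} \approx -1.5403$)
$R = \frac{1161491}{52452}$ ($R = \frac{199}{9} - \frac{191}{124 \left(-47\right)} = 199 \cdot \frac{1}{9} - - \frac{191}{5828} = \frac{199}{9} + \frac{191}{5828} = \frac{1161491}{52452} \approx 22.144$)
$\left(f{\left(-19,O \right)} + 223\right) R = \left(-19 + 223\right) \frac{1161491}{52452} = 204 \cdot \frac{1161491}{52452} = \frac{19745347}{4371}$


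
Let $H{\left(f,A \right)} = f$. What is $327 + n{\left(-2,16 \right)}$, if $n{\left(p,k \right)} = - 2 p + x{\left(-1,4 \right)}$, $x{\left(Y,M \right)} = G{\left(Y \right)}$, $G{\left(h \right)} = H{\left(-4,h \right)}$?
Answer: $327$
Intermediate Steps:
$G{\left(h \right)} = -4$
$x{\left(Y,M \right)} = -4$
$n{\left(p,k \right)} = -4 - 2 p$ ($n{\left(p,k \right)} = - 2 p - 4 = -4 - 2 p$)
$327 + n{\left(-2,16 \right)} = 327 - 0 = 327 + \left(-4 + 4\right) = 327 + 0 = 327$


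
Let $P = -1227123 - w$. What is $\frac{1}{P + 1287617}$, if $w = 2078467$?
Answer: $- \frac{1}{2017973} \approx -4.9555 \cdot 10^{-7}$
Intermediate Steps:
$P = -3305590$ ($P = -1227123 - 2078467 = -3305590$)
$\frac{1}{P + 1287617} = \frac{1}{-3305590 + 1287617} = \frac{1}{-2017973} = - \frac{1}{2017973}$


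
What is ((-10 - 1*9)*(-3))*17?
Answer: 969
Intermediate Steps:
((-10 - 1*9)*(-3))*17 = ((-10 - 9)*(-3))*17 = -19*(-3)*17 = 57*17 = 969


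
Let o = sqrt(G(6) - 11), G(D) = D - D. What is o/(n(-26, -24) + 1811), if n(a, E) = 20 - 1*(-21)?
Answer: I*sqrt(11)/1852 ≈ 0.0017908*I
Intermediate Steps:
n(a, E) = 41 (n(a, E) = 20 + 21 = 41)
G(D) = 0
o = I*sqrt(11) (o = sqrt(0 - 11) = sqrt(-11) = I*sqrt(11) ≈ 3.3166*I)
o/(n(-26, -24) + 1811) = (I*sqrt(11))/(41 + 1811) = (I*sqrt(11))/1852 = (I*sqrt(11))*(1/1852) = I*sqrt(11)/1852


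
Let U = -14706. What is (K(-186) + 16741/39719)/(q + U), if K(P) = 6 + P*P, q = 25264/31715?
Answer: -43588258057985/18523969517194 ≈ -2.3531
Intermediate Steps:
q = 25264/31715 (q = 25264*(1/31715) = 25264/31715 ≈ 0.79659)
K(P) = 6 + P²
(K(-186) + 16741/39719)/(q + U) = ((6 + (-186)²) + 16741/39719)/(25264/31715 - 14706) = ((6 + 34596) + 16741*(1/39719))/(-466375526/31715) = (34602 + 16741/39719)*(-31715/466375526) = (1374373579/39719)*(-31715/466375526) = -43588258057985/18523969517194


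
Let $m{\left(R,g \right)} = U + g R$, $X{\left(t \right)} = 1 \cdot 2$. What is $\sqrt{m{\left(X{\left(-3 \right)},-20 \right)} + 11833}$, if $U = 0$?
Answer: $\sqrt{11793} \approx 108.6$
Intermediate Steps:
$X{\left(t \right)} = 2$
$m{\left(R,g \right)} = R g$ ($m{\left(R,g \right)} = 0 + g R = 0 + R g = R g$)
$\sqrt{m{\left(X{\left(-3 \right)},-20 \right)} + 11833} = \sqrt{2 \left(-20\right) + 11833} = \sqrt{-40 + 11833} = \sqrt{11793}$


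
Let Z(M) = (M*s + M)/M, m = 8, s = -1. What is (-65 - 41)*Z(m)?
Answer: 0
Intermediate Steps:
Z(M) = 0 (Z(M) = (M*(-1) + M)/M = (-M + M)/M = 0/M = 0)
(-65 - 41)*Z(m) = (-65 - 41)*0 = -106*0 = 0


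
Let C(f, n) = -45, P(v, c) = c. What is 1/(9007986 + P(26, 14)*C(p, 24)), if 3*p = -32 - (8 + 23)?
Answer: 1/9007356 ≈ 1.1102e-7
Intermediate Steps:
p = -21 (p = (-32 - (8 + 23))/3 = (-32 - 1*31)/3 = (-32 - 31)/3 = (⅓)*(-63) = -21)
1/(9007986 + P(26, 14)*C(p, 24)) = 1/(9007986 + 14*(-45)) = 1/(9007986 - 630) = 1/9007356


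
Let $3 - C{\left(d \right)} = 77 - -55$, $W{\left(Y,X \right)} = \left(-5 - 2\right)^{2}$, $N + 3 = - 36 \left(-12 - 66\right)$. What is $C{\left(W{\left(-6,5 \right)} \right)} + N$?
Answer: $2676$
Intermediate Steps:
$N = 2805$ ($N = -3 - 36 \left(-12 - 66\right) = -3 - -2808 = -3 + 2808 = 2805$)
$W{\left(Y,X \right)} = 49$ ($W{\left(Y,X \right)} = \left(-7\right)^{2} = 49$)
$C{\left(d \right)} = -129$ ($C{\left(d \right)} = 3 - \left(77 - -55\right) = 3 - \left(77 + 55\right) = 3 - 132 = -129$)
$C{\left(W{\left(-6,5 \right)} \right)} + N = -129 + 2805 = 2676$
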